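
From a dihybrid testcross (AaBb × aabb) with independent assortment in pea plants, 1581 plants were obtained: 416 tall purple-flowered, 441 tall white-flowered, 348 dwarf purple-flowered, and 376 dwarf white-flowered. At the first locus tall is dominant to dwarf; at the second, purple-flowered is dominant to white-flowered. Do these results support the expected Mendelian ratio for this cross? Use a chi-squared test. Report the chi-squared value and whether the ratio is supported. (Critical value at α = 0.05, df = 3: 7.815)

A dihybrid testcross with independent assortment gives a 1:1:1:1 ratio.
Total ratio parts = 4. Expected numbers out of 1581:
  tall purple-flowered: 1581 × 1/4 = 395.25
  tall white-flowered: 1581 × 1/4 = 395.25
  dwarf purple-flowered: 1581 × 1/4 = 395.25
  dwarf white-flowered: 1581 × 1/4 = 395.25
χ² = Σ (O − E)² / E
  tall purple-flowered: (416 − 395.25)² / 395.25 = 1.0893
  tall white-flowered: (441 − 395.25)² / 395.25 = 5.2955
  dwarf purple-flowered: (348 − 395.25)² / 395.25 = 5.6485
  dwarf white-flowered: (376 − 395.25)² / 395.25 = 0.9375
χ² = 1.0893 + 5.2955 + 5.6485 + 0.9375 = 12.9708 ≈ 12.971
Degrees of freedom = 4 − 1 = 3; critical value at α = 0.05 is 7.815.
Since 12.971 > 7.815, we reject the null hypothesis — the data do not fit the 1:1:1:1 ratio.

12.971; not consistent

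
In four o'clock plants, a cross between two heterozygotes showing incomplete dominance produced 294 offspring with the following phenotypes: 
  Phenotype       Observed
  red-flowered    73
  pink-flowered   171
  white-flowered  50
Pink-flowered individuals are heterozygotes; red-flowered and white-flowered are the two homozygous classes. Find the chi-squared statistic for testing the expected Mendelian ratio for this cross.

11.435

With incomplete dominance, a heterozygote × heterozygote cross gives a 1:2:1 phenotypic ratio.
Under the 1:2:1 hypothesis (Σ ratio = 4, N = 294):
  red-flowered: 294 × 1/4 = 73.5
  pink-flowered: 294 × 2/4 = 147
  white-flowered: 294 × 1/4 = 73.5
χ² = Σ (O − E)² / E
  red-flowered: (73 − 73.5)² / 73.5 = 0.0034
  pink-flowered: (171 − 147)² / 147 = 3.9184
  white-flowered: (50 − 73.5)² / 73.5 = 7.5136
χ² = 0.0034 + 3.9184 + 7.5136 = 11.4354 ≈ 11.435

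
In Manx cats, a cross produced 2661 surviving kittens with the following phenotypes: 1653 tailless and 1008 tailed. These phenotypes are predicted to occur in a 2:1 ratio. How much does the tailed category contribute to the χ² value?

16.506

Total ratio parts = 3. Expected numbers out of 2661:
  tailless: 2661 × 2/3 = 1774
  tailed: 2661 × 1/3 = 887
Contribution of tailed: (1008 − 887)² / 887 = 16.5062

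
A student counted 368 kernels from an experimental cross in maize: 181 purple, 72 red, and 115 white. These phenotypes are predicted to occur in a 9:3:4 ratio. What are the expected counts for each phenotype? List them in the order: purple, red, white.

The 9:3:4 ratio has 16 parts, so with N = 368 the expected counts are:
  purple: 368 × 9/16 = 207
  red: 368 × 3/16 = 69
  white: 368 × 4/16 = 92

207, 69, 92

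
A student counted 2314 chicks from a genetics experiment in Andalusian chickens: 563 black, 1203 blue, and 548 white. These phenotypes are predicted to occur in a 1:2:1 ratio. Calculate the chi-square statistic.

3.852

Total ratio parts = 4. Expected numbers out of 2314:
  black: 2314 × 1/4 = 578.5
  blue: 2314 × 2/4 = 1157
  white: 2314 × 1/4 = 578.5
χ² = Σ (O − E)² / E
  black: (563 − 578.5)² / 578.5 = 0.4153
  blue: (1203 − 1157)² / 1157 = 1.8289
  white: (548 − 578.5)² / 578.5 = 1.6080
χ² = 0.4153 + 1.8289 + 1.6080 = 3.8522 ≈ 3.852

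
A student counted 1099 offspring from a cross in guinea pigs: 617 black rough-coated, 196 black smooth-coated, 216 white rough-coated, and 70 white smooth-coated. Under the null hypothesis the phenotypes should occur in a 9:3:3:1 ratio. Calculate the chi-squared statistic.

0.998

The 9:3:3:1 ratio has 16 parts, so with N = 1099 the expected counts are:
  black rough-coated: 1099 × 9/16 = 618.1875
  black smooth-coated: 1099 × 3/16 = 206.0625
  white rough-coated: 1099 × 3/16 = 206.0625
  white smooth-coated: 1099 × 1/16 = 68.6875
χ² = Σ (O − E)² / E
  black rough-coated: (617 − 618.1875)² / 618.1875 = 0.0023
  black smooth-coated: (196 − 206.0625)² / 206.0625 = 0.4914
  white rough-coated: (216 − 206.0625)² / 206.0625 = 0.4792
  white smooth-coated: (70 − 68.6875)² / 68.6875 = 0.0251
χ² = 0.0023 + 0.4914 + 0.4792 + 0.0251 = 0.998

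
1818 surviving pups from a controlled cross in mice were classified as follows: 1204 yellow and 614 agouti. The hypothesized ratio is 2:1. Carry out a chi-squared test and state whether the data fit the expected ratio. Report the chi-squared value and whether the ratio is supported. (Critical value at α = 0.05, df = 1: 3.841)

Total ratio parts = 3. Expected numbers out of 1818:
  yellow: 1818 × 2/3 = 1212
  agouti: 1818 × 1/3 = 606
χ² = Σ (O − E)² / E
  yellow: (1204 − 1212)² / 1212 = 0.0528
  agouti: (614 − 606)² / 606 = 0.1056
χ² = 0.0528 + 0.1056 = 0.1584 ≈ 0.158
Degrees of freedom = 2 − 1 = 1; critical value at α = 0.05 is 3.841.
Since 0.158 < 3.841, we fail to reject the null hypothesis — the data are consistent with the 2:1 ratio.

0.158; consistent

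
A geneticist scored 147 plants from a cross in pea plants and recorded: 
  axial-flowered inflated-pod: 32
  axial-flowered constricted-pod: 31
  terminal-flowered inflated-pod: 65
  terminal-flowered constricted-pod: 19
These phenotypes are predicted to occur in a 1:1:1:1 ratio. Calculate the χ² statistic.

31.803

Under the 1:1:1:1 hypothesis (Σ ratio = 4, N = 147):
  axial-flowered inflated-pod: 147 × 1/4 = 36.75
  axial-flowered constricted-pod: 147 × 1/4 = 36.75
  terminal-flowered inflated-pod: 147 × 1/4 = 36.75
  terminal-flowered constricted-pod: 147 × 1/4 = 36.75
χ² = Σ (O − E)² / E
  axial-flowered inflated-pod: (32 − 36.75)² / 36.75 = 0.6139
  axial-flowered constricted-pod: (31 − 36.75)² / 36.75 = 0.8997
  terminal-flowered inflated-pod: (65 − 36.75)² / 36.75 = 21.7160
  terminal-flowered constricted-pod: (19 − 36.75)² / 36.75 = 8.5731
χ² = 0.6139 + 0.8997 + 21.7160 + 8.5731 = 31.8027 ≈ 31.803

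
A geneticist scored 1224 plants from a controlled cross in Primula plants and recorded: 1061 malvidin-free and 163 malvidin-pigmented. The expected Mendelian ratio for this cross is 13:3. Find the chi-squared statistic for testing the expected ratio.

The 13:3 ratio has 16 parts, so with N = 1224 the expected counts are:
  malvidin-free: 1224 × 13/16 = 994.5
  malvidin-pigmented: 1224 × 3/16 = 229.5
χ² = Σ (O − E)² / E
  malvidin-free: (1061 − 994.5)² / 994.5 = 4.4467
  malvidin-pigmented: (163 − 229.5)² / 229.5 = 19.2691
χ² = 4.4467 + 19.2691 = 23.7158 ≈ 23.716

23.716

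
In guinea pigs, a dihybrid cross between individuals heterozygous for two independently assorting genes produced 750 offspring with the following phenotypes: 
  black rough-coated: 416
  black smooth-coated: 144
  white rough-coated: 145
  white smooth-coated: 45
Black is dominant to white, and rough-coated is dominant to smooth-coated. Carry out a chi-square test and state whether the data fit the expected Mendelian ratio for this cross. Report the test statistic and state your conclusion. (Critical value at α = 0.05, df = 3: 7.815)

0.374; consistent

A dihybrid F₂ with independent assortment and complete dominance at both loci gives a 9:3:3:1 phenotypic ratio.
Expected counts for N = 750 under a 9:3:3:1 ratio (total parts = 16):
  black rough-coated: 750 × 9/16 = 421.875
  black smooth-coated: 750 × 3/16 = 140.625
  white rough-coated: 750 × 3/16 = 140.625
  white smooth-coated: 750 × 1/16 = 46.875
χ² = Σ (O − E)² / E
  black rough-coated: (416 − 421.875)² / 421.875 = 0.0818
  black smooth-coated: (144 − 140.625)² / 140.625 = 0.0810
  white rough-coated: (145 − 140.625)² / 140.625 = 0.1361
  white smooth-coated: (45 − 46.875)² / 46.875 = 0.0750
χ² = 0.0818 + 0.0810 + 0.1361 + 0.0750 = 0.3739 ≈ 0.374
Degrees of freedom = 4 − 1 = 3; critical value at α = 0.05 is 7.815.
Since 0.374 < 7.815, we fail to reject the null hypothesis — the data are consistent with the 9:3:3:1 ratio.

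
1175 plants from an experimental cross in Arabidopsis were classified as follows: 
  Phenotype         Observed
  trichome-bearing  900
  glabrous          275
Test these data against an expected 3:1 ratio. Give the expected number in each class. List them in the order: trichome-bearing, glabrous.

The 3:1 ratio has 4 parts, so with N = 1175 the expected counts are:
  trichome-bearing: 1175 × 3/4 = 881.25
  glabrous: 1175 × 1/4 = 293.75

881.25, 293.75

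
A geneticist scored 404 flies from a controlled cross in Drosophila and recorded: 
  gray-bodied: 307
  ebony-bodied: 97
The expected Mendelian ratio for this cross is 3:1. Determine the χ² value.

Total ratio parts = 4. Expected numbers out of 404:
  gray-bodied: 404 × 3/4 = 303
  ebony-bodied: 404 × 1/4 = 101
χ² = Σ (O − E)² / E
  gray-bodied: (307 − 303)² / 303 = 0.0528
  ebony-bodied: (97 − 101)² / 101 = 0.1584
χ² = 0.0528 + 0.1584 = 0.2112 ≈ 0.211

0.211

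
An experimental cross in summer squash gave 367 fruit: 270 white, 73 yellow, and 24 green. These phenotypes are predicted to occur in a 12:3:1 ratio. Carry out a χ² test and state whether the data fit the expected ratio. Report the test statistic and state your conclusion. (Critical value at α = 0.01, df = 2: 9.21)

0.404; consistent

Total ratio parts = 16. Expected numbers out of 367:
  white: 367 × 12/16 = 275.25
  yellow: 367 × 3/16 = 68.8125
  green: 367 × 1/16 = 22.9375
χ² = Σ (O − E)² / E
  white: (270 − 275.25)² / 275.25 = 0.1001
  yellow: (73 − 68.8125)² / 68.8125 = 0.2548
  green: (24 − 22.9375)² / 22.9375 = 0.0492
χ² = 0.1001 + 0.2548 + 0.0492 = 0.4041 ≈ 0.404
Degrees of freedom = 3 − 1 = 2; critical value at α = 0.01 is 9.21.
Since 0.404 < 9.21, we fail to reject the null hypothesis — the data are consistent with the 12:3:1 ratio.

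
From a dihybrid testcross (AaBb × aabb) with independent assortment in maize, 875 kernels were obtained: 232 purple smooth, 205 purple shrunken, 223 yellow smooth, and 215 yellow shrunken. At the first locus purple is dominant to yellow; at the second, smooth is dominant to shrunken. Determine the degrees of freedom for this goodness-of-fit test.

A dihybrid testcross with independent assortment gives a 1:1:1:1 ratio.
A goodness-of-fit test with 4 phenotype classes has df = 4 − 1 = 3.

3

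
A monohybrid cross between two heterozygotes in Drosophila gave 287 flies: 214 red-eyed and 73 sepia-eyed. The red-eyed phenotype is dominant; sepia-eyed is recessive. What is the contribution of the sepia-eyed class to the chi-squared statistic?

0.022

For a monohybrid cross between heterozygotes with complete dominance, the expected phenotypic ratio is 3:1.
Expected counts for N = 287 under a 3:1 ratio (total parts = 4):
  red-eyed: 287 × 3/4 = 215.25
  sepia-eyed: 287 × 1/4 = 71.75
Contribution of sepia-eyed: (73 − 71.75)² / 71.75 = 0.0218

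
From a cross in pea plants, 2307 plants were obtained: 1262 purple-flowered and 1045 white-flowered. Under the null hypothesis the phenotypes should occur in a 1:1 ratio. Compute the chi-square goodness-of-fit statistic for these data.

Under the 1:1 hypothesis (Σ ratio = 2, N = 2307):
  purple-flowered: 2307 × 1/2 = 1153.5
  white-flowered: 2307 × 1/2 = 1153.5
χ² = Σ (O − E)² / E
  purple-flowered: (1262 − 1153.5)² / 1153.5 = 10.2057
  white-flowered: (1045 − 1153.5)² / 1153.5 = 10.2057
χ² = 10.2057 + 10.2057 = 20.4114 ≈ 20.411

20.411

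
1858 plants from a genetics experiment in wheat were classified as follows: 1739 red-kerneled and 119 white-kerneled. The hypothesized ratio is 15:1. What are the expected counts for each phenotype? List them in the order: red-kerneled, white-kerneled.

The 15:1 ratio has 16 parts, so with N = 1858 the expected counts are:
  red-kerneled: 1858 × 15/16 = 1741.875
  white-kerneled: 1858 × 1/16 = 116.125

1741.875, 116.125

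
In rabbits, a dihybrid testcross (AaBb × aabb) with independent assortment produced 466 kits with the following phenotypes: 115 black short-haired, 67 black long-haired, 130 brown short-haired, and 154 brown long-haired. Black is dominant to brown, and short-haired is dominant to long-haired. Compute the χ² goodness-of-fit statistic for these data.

A dihybrid testcross with independent assortment gives a 1:1:1:1 ratio.
Total ratio parts = 4. Expected numbers out of 466:
  black short-haired: 466 × 1/4 = 116.5
  black long-haired: 466 × 1/4 = 116.5
  brown short-haired: 466 × 1/4 = 116.5
  brown long-haired: 466 × 1/4 = 116.5
χ² = Σ (O − E)² / E
  black short-haired: (115 − 116.5)² / 116.5 = 0.0193
  black long-haired: (67 − 116.5)² / 116.5 = 21.0322
  brown short-haired: (130 − 116.5)² / 116.5 = 1.5644
  brown long-haired: (154 − 116.5)² / 116.5 = 12.0708
χ² = 0.0193 + 21.0322 + 1.5644 + 12.0708 = 34.6867 ≈ 34.687

34.687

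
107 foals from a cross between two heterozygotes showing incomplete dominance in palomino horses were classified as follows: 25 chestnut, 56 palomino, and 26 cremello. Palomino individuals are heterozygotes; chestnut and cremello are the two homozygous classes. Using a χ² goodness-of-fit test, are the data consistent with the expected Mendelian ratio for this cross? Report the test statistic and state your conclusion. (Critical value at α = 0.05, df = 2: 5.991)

0.252; consistent

With incomplete dominance, a heterozygote × heterozygote cross gives a 1:2:1 phenotypic ratio.
Under the 1:2:1 hypothesis (Σ ratio = 4, N = 107):
  chestnut: 107 × 1/4 = 26.75
  palomino: 107 × 2/4 = 53.5
  cremello: 107 × 1/4 = 26.75
χ² = Σ (O − E)² / E
  chestnut: (25 − 26.75)² / 26.75 = 0.1145
  palomino: (56 − 53.5)² / 53.5 = 0.1168
  cremello: (26 − 26.75)² / 26.75 = 0.0210
χ² = 0.1145 + 0.1168 + 0.0210 = 0.2523 ≈ 0.252
Degrees of freedom = 3 − 1 = 2; critical value at α = 0.05 is 5.991.
Since 0.252 < 5.991, we fail to reject the null hypothesis — the data are consistent with the 1:2:1 ratio.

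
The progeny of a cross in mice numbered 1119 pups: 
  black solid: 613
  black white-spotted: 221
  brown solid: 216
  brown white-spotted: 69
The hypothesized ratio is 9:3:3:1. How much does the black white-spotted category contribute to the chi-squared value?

0.597

Under the 9:3:3:1 hypothesis (Σ ratio = 16, N = 1119):
  black solid: 1119 × 9/16 = 629.4375
  black white-spotted: 1119 × 3/16 = 209.8125
  brown solid: 1119 × 3/16 = 209.8125
  brown white-spotted: 1119 × 1/16 = 69.9375
Contribution of black white-spotted: (221 − 209.8125)² / 209.8125 = 0.5965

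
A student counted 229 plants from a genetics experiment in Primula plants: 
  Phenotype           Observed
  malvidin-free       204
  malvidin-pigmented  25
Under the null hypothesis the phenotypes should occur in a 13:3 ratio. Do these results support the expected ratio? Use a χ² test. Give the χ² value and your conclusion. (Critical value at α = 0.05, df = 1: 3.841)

9.223; not consistent

Total ratio parts = 16. Expected numbers out of 229:
  malvidin-free: 229 × 13/16 = 186.0625
  malvidin-pigmented: 229 × 3/16 = 42.9375
χ² = Σ (O − E)² / E
  malvidin-free: (204 − 186.0625)² / 186.0625 = 1.7293
  malvidin-pigmented: (25 − 42.9375)² / 42.9375 = 7.4935
χ² = 1.7293 + 7.4935 = 9.2228 ≈ 9.223
Degrees of freedom = 2 − 1 = 1; critical value at α = 0.05 is 3.841.
Since 9.223 > 3.841, we reject the null hypothesis — the data do not fit the 13:3 ratio.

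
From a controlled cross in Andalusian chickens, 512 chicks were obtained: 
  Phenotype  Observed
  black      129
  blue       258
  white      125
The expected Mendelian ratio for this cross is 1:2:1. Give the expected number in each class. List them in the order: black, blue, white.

The 1:2:1 ratio has 4 parts, so with N = 512 the expected counts are:
  black: 512 × 1/4 = 128
  blue: 512 × 2/4 = 256
  white: 512 × 1/4 = 128

128, 256, 128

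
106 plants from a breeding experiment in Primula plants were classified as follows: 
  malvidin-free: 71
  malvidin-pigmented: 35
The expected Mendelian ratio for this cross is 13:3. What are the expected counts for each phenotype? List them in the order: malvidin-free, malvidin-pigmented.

86.125, 19.875

The 13:3 ratio has 16 parts, so with N = 106 the expected counts are:
  malvidin-free: 106 × 13/16 = 86.125
  malvidin-pigmented: 106 × 3/16 = 19.875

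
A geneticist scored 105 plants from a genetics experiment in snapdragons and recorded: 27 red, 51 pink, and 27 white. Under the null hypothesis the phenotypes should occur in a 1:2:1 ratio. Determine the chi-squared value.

0.086

Under the 1:2:1 hypothesis (Σ ratio = 4, N = 105):
  red: 105 × 1/4 = 26.25
  pink: 105 × 2/4 = 52.5
  white: 105 × 1/4 = 26.25
χ² = Σ (O − E)² / E
  red: (27 − 26.25)² / 26.25 = 0.0214
  pink: (51 − 52.5)² / 52.5 = 0.0429
  white: (27 − 26.25)² / 26.25 = 0.0214
χ² = 0.0214 + 0.0429 + 0.0214 = 0.0857 ≈ 0.086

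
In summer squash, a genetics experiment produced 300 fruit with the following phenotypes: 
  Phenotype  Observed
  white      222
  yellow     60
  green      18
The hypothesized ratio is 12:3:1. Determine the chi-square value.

Under the 12:3:1 hypothesis (Σ ratio = 16, N = 300):
  white: 300 × 12/16 = 225
  yellow: 300 × 3/16 = 56.25
  green: 300 × 1/16 = 18.75
χ² = Σ (O − E)² / E
  white: (222 − 225)² / 225 = 0.0400
  yellow: (60 − 56.25)² / 56.25 = 0.2500
  green: (18 − 18.75)² / 18.75 = 0.0300
χ² = 0.0400 + 0.2500 + 0.0300 = 0.320

0.320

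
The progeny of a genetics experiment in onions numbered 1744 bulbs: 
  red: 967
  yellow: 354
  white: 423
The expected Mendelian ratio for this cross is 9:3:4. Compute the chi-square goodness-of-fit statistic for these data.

Expected counts for N = 1744 under a 9:3:4 ratio (total parts = 16):
  red: 1744 × 9/16 = 981
  yellow: 1744 × 3/16 = 327
  white: 1744 × 4/16 = 436
χ² = Σ (O − E)² / E
  red: (967 − 981)² / 981 = 0.1998
  yellow: (354 − 327)² / 327 = 2.2294
  white: (423 − 436)² / 436 = 0.3876
χ² = 0.1998 + 2.2294 + 0.3876 = 2.8168 ≈ 2.817

2.817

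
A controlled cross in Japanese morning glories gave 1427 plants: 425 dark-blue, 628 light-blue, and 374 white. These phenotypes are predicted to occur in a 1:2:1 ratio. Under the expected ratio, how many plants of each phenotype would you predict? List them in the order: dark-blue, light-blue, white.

356.75, 713.5, 356.75

Total ratio parts = 4. Expected numbers out of 1427:
  dark-blue: 1427 × 1/4 = 356.75
  light-blue: 1427 × 2/4 = 713.5
  white: 1427 × 1/4 = 356.75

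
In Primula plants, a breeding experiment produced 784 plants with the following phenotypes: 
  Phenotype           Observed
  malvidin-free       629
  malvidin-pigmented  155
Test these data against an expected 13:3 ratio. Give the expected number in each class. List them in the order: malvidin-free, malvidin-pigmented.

637, 147

Under the 13:3 hypothesis (Σ ratio = 16, N = 784):
  malvidin-free: 784 × 13/16 = 637
  malvidin-pigmented: 784 × 3/16 = 147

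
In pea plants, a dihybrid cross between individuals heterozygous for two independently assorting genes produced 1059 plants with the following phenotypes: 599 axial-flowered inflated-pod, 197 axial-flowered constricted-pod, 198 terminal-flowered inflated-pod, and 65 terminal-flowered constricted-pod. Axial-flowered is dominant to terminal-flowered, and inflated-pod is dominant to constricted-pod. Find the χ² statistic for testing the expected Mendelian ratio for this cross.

0.054

A dihybrid F₂ with independent assortment and complete dominance at both loci gives a 9:3:3:1 phenotypic ratio.
Expected counts for N = 1059 under a 9:3:3:1 ratio (total parts = 16):
  axial-flowered inflated-pod: 1059 × 9/16 = 595.6875
  axial-flowered constricted-pod: 1059 × 3/16 = 198.5625
  terminal-flowered inflated-pod: 1059 × 3/16 = 198.5625
  terminal-flowered constricted-pod: 1059 × 1/16 = 66.1875
χ² = Σ (O − E)² / E
  axial-flowered inflated-pod: (599 − 595.6875)² / 595.6875 = 0.0184
  axial-flowered constricted-pod: (197 − 198.5625)² / 198.5625 = 0.0123
  terminal-flowered inflated-pod: (198 − 198.5625)² / 198.5625 = 0.0016
  terminal-flowered constricted-pod: (65 − 66.1875)² / 66.1875 = 0.0213
χ² = 0.0184 + 0.0123 + 0.0016 + 0.0213 = 0.0536 ≈ 0.054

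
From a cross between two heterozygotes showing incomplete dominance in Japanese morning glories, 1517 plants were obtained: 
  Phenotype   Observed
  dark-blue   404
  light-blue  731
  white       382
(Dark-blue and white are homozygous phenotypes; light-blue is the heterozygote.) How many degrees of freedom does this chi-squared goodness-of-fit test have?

With incomplete dominance, a heterozygote × heterozygote cross gives a 1:2:1 phenotypic ratio.
A goodness-of-fit test with 3 phenotype classes has df = 3 − 1 = 2.

2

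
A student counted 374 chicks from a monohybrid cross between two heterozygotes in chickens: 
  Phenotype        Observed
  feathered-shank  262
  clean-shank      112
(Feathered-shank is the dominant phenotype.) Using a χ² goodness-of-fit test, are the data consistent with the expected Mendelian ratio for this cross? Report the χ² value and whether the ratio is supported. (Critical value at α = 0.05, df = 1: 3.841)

For a monohybrid cross between heterozygotes with complete dominance, the expected phenotypic ratio is 3:1.
Expected counts for N = 374 under a 3:1 ratio (total parts = 4):
  feathered-shank: 374 × 3/4 = 280.5
  clean-shank: 374 × 1/4 = 93.5
χ² = Σ (O − E)² / E
  feathered-shank: (262 − 280.5)² / 280.5 = 1.2201
  clean-shank: (112 − 93.5)² / 93.5 = 3.6604
χ² = 1.2201 + 3.6604 = 4.8805 ≈ 4.881
Degrees of freedom = 2 − 1 = 1; critical value at α = 0.05 is 3.841.
Since 4.881 > 3.841, we reject the null hypothesis — the data do not fit the 3:1 ratio.

4.881; not consistent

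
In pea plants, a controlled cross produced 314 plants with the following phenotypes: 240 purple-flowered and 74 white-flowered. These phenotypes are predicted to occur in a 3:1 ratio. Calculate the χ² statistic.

Total ratio parts = 4. Expected numbers out of 314:
  purple-flowered: 314 × 3/4 = 235.5
  white-flowered: 314 × 1/4 = 78.5
χ² = Σ (O − E)² / E
  purple-flowered: (240 − 235.5)² / 235.5 = 0.0860
  white-flowered: (74 − 78.5)² / 78.5 = 0.2580
χ² = 0.0860 + 0.2580 = 0.344

0.344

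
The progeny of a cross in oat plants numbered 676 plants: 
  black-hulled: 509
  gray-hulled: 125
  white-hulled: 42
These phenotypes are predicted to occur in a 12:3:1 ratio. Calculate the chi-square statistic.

0.034

Expected counts for N = 676 under a 12:3:1 ratio (total parts = 16):
  black-hulled: 676 × 12/16 = 507
  gray-hulled: 676 × 3/16 = 126.75
  white-hulled: 676 × 1/16 = 42.25
χ² = Σ (O − E)² / E
  black-hulled: (509 − 507)² / 507 = 0.0079
  gray-hulled: (125 − 126.75)² / 126.75 = 0.0242
  white-hulled: (42 − 42.25)² / 42.25 = 0.0015
χ² = 0.0079 + 0.0242 + 0.0015 = 0.0336 ≈ 0.034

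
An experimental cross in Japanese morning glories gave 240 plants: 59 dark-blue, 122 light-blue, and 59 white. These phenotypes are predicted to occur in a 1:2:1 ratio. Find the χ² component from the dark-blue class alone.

Under the 1:2:1 hypothesis (Σ ratio = 4, N = 240):
  dark-blue: 240 × 1/4 = 60
  light-blue: 240 × 2/4 = 120
  white: 240 × 1/4 = 60
Contribution of dark-blue: (59 − 60)² / 60 = 0.0167

0.017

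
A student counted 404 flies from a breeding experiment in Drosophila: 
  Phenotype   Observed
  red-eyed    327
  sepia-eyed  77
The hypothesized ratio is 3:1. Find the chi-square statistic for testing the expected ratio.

The 3:1 ratio has 4 parts, so with N = 404 the expected counts are:
  red-eyed: 404 × 3/4 = 303
  sepia-eyed: 404 × 1/4 = 101
χ² = Σ (O − E)² / E
  red-eyed: (327 − 303)² / 303 = 1.9010
  sepia-eyed: (77 − 101)² / 101 = 5.7030
χ² = 1.9010 + 5.7030 = 7.604

7.604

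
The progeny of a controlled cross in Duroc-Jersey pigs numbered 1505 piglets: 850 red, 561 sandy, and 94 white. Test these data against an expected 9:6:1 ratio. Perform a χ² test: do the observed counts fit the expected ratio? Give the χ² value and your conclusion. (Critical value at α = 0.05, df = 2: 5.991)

0.034; consistent

Expected counts for N = 1505 under a 9:6:1 ratio (total parts = 16):
  red: 1505 × 9/16 = 846.5625
  sandy: 1505 × 6/16 = 564.375
  white: 1505 × 1/16 = 94.0625
χ² = Σ (O − E)² / E
  red: (850 − 846.5625)² / 846.5625 = 0.0140
  sandy: (561 − 564.375)² / 564.375 = 0.0202
  white: (94 − 94.0625)² / 94.0625 = 0.0000
χ² = 0.0140 + 0.0202 + 0.0000 = 0.0342 ≈ 0.034
Degrees of freedom = 3 − 1 = 2; critical value at α = 0.05 is 5.991.
Since 0.034 < 5.991, we fail to reject the null hypothesis — the data are consistent with the 9:6:1 ratio.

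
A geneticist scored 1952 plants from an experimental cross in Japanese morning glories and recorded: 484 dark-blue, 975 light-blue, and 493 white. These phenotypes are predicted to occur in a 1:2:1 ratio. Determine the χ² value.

0.085

Total ratio parts = 4. Expected numbers out of 1952:
  dark-blue: 1952 × 1/4 = 488
  light-blue: 1952 × 2/4 = 976
  white: 1952 × 1/4 = 488
χ² = Σ (O − E)² / E
  dark-blue: (484 − 488)² / 488 = 0.0328
  light-blue: (975 − 976)² / 976 = 0.0010
  white: (493 − 488)² / 488 = 0.0512
χ² = 0.0328 + 0.0010 + 0.0512 = 0.085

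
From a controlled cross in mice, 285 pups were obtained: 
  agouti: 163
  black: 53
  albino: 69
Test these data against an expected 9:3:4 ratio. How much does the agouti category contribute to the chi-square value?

0.045

Total ratio parts = 16. Expected numbers out of 285:
  agouti: 285 × 9/16 = 160.3125
  black: 285 × 3/16 = 53.4375
  albino: 285 × 4/16 = 71.25
Contribution of agouti: (163 − 160.3125)² / 160.3125 = 0.0451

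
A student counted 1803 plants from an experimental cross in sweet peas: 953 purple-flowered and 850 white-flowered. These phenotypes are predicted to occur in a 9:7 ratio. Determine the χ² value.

8.438

Total ratio parts = 16. Expected numbers out of 1803:
  purple-flowered: 1803 × 9/16 = 1014.1875
  white-flowered: 1803 × 7/16 = 788.8125
χ² = Σ (O − E)² / E
  purple-flowered: (953 − 1014.1875)² / 1014.1875 = 3.6915
  white-flowered: (850 − 788.8125)² / 788.8125 = 4.7463
χ² = 3.6915 + 4.7463 = 8.4378 ≈ 8.438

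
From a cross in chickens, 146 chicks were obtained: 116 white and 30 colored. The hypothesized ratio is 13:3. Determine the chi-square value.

0.310

Total ratio parts = 16. Expected numbers out of 146:
  white: 146 × 13/16 = 118.625
  colored: 146 × 3/16 = 27.375
χ² = Σ (O − E)² / E
  white: (116 − 118.625)² / 118.625 = 0.0581
  colored: (30 − 27.375)² / 27.375 = 0.2517
χ² = 0.0581 + 0.2517 = 0.3098 ≈ 0.310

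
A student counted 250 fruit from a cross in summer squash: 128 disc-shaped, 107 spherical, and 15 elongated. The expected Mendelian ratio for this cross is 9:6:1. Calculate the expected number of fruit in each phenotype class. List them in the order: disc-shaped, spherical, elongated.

140.625, 93.75, 15.625

Under the 9:6:1 hypothesis (Σ ratio = 16, N = 250):
  disc-shaped: 250 × 9/16 = 140.625
  spherical: 250 × 6/16 = 93.75
  elongated: 250 × 1/16 = 15.625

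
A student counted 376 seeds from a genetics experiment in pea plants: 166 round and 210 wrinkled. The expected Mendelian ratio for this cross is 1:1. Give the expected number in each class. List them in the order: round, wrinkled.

The 1:1 ratio has 2 parts, so with N = 376 the expected counts are:
  round: 376 × 1/2 = 188
  wrinkled: 376 × 1/2 = 188

188, 188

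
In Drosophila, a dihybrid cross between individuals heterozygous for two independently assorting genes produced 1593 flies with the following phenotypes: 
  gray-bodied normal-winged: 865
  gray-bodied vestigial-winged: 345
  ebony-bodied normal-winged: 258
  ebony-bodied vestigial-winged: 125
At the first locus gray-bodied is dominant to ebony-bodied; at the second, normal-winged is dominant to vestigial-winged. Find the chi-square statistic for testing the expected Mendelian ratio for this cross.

A dihybrid F₂ with independent assortment and complete dominance at both loci gives a 9:3:3:1 phenotypic ratio.
Total ratio parts = 16. Expected numbers out of 1593:
  gray-bodied normal-winged: 1593 × 9/16 = 896.0625
  gray-bodied vestigial-winged: 1593 × 3/16 = 298.6875
  ebony-bodied normal-winged: 1593 × 3/16 = 298.6875
  ebony-bodied vestigial-winged: 1593 × 1/16 = 99.5625
χ² = Σ (O − E)² / E
  gray-bodied normal-winged: (865 − 896.0625)² / 896.0625 = 1.0768
  gray-bodied vestigial-winged: (345 − 298.6875)² / 298.6875 = 7.1809
  ebony-bodied normal-winged: (258 − 298.6875)² / 298.6875 = 5.5425
  ebony-bodied vestigial-winged: (125 − 99.5625)² / 99.5625 = 6.4991
χ² = 1.0768 + 7.1809 + 5.5425 + 6.4991 = 20.2993 ≈ 20.299

20.299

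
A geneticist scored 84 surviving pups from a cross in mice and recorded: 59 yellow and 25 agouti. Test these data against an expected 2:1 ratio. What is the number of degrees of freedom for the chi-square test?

1

A goodness-of-fit test with 2 phenotype classes has df = 2 − 1 = 1.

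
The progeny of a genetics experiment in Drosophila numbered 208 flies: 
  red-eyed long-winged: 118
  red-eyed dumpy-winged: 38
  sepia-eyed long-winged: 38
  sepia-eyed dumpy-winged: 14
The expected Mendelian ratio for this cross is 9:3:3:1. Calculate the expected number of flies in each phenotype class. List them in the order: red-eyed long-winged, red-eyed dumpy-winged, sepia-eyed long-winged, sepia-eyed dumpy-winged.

Under the 9:3:3:1 hypothesis (Σ ratio = 16, N = 208):
  red-eyed long-winged: 208 × 9/16 = 117
  red-eyed dumpy-winged: 208 × 3/16 = 39
  sepia-eyed long-winged: 208 × 3/16 = 39
  sepia-eyed dumpy-winged: 208 × 1/16 = 13

117, 39, 39, 13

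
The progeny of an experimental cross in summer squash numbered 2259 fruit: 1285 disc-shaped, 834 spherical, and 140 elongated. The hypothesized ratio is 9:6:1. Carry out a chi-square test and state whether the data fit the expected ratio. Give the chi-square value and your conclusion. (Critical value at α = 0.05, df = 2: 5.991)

Expected counts for N = 2259 under a 9:6:1 ratio (total parts = 16):
  disc-shaped: 2259 × 9/16 = 1270.6875
  spherical: 2259 × 6/16 = 847.125
  elongated: 2259 × 1/16 = 141.1875
χ² = Σ (O − E)² / E
  disc-shaped: (1285 − 1270.6875)² / 1270.6875 = 0.1612
  spherical: (834 − 847.125)² / 847.125 = 0.2034
  elongated: (140 − 141.1875)² / 141.1875 = 0.0100
χ² = 0.1612 + 0.2034 + 0.0100 = 0.3746 ≈ 0.375
Degrees of freedom = 3 − 1 = 2; critical value at α = 0.05 is 5.991.
Since 0.375 < 5.991, we fail to reject the null hypothesis — the data are consistent with the 9:6:1 ratio.

0.375; consistent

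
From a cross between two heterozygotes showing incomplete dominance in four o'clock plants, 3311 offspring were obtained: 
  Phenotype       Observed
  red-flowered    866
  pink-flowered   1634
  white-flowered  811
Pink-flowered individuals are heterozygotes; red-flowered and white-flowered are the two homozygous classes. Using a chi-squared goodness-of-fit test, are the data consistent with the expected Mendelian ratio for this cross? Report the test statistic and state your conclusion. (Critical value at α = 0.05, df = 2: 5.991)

2.386; consistent

With incomplete dominance, a heterozygote × heterozygote cross gives a 1:2:1 phenotypic ratio.
Total ratio parts = 4. Expected numbers out of 3311:
  red-flowered: 3311 × 1/4 = 827.75
  pink-flowered: 3311 × 2/4 = 1655.5
  white-flowered: 3311 × 1/4 = 827.75
χ² = Σ (O − E)² / E
  red-flowered: (866 − 827.75)² / 827.75 = 1.7675
  pink-flowered: (1634 − 1655.5)² / 1655.5 = 0.2792
  white-flowered: (811 − 827.75)² / 827.75 = 0.3389
χ² = 1.7675 + 0.2792 + 0.3389 = 2.3856 ≈ 2.386
Degrees of freedom = 3 − 1 = 2; critical value at α = 0.05 is 5.991.
Since 2.386 < 5.991, we fail to reject the null hypothesis — the data are consistent with the 1:2:1 ratio.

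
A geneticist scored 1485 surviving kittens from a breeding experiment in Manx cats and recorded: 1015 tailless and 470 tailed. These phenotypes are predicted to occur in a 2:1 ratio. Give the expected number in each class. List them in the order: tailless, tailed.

990, 495

Under the 2:1 hypothesis (Σ ratio = 3, N = 1485):
  tailless: 1485 × 2/3 = 990
  tailed: 1485 × 1/3 = 495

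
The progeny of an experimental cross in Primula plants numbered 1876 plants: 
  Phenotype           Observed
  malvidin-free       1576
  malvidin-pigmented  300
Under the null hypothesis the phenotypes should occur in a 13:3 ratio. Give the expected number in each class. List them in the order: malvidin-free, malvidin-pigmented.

1524.25, 351.75

Expected counts for N = 1876 under a 13:3 ratio (total parts = 16):
  malvidin-free: 1876 × 13/16 = 1524.25
  malvidin-pigmented: 1876 × 3/16 = 351.75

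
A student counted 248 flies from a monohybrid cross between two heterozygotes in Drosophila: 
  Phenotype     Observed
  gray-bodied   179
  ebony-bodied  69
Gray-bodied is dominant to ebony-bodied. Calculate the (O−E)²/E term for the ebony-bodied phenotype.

For a monohybrid cross between heterozygotes with complete dominance, the expected phenotypic ratio is 3:1.
The 3:1 ratio has 4 parts, so with N = 248 the expected counts are:
  gray-bodied: 248 × 3/4 = 186
  ebony-bodied: 248 × 1/4 = 62
Contribution of ebony-bodied: (69 − 62)² / 62 = 0.7903

0.790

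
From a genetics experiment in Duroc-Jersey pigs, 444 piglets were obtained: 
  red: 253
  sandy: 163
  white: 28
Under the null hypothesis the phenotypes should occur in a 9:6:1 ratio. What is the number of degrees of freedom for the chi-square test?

A goodness-of-fit test with 3 phenotype classes has df = 3 − 1 = 2.

2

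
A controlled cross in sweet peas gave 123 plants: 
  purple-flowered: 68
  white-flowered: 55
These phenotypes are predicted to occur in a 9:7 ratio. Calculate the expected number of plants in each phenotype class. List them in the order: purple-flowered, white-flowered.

69.1875, 53.8125

Expected counts for N = 123 under a 9:7 ratio (total parts = 16):
  purple-flowered: 123 × 9/16 = 69.1875
  white-flowered: 123 × 7/16 = 53.8125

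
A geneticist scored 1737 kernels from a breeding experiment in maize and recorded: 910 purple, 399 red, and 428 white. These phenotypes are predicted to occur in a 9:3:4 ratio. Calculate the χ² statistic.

21.196

The 9:3:4 ratio has 16 parts, so with N = 1737 the expected counts are:
  purple: 1737 × 9/16 = 977.0625
  red: 1737 × 3/16 = 325.6875
  white: 1737 × 4/16 = 434.25
χ² = Σ (O − E)² / E
  purple: (910 − 977.0625)² / 977.0625 = 4.6030
  red: (399 − 325.6875)² / 325.6875 = 16.5027
  white: (428 − 434.25)² / 434.25 = 0.0900
χ² = 4.6030 + 16.5027 + 0.0900 = 21.1957 ≈ 21.196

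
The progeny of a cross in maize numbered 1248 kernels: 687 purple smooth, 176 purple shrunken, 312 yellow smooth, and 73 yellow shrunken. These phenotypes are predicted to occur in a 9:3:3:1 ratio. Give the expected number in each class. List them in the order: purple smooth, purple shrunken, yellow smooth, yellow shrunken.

702, 234, 234, 78

Expected counts for N = 1248 under a 9:3:3:1 ratio (total parts = 16):
  purple smooth: 1248 × 9/16 = 702
  purple shrunken: 1248 × 3/16 = 234
  yellow smooth: 1248 × 3/16 = 234
  yellow shrunken: 1248 × 1/16 = 78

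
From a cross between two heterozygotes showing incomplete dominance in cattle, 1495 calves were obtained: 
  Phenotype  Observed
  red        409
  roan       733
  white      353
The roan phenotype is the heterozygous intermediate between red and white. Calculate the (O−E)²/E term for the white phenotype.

1.152

With incomplete dominance, a heterozygote × heterozygote cross gives a 1:2:1 phenotypic ratio.
The 1:2:1 ratio has 4 parts, so with N = 1495 the expected counts are:
  red: 1495 × 1/4 = 373.75
  roan: 1495 × 2/4 = 747.5
  white: 1495 × 1/4 = 373.75
Contribution of white: (353 − 373.75)² / 373.75 = 1.1520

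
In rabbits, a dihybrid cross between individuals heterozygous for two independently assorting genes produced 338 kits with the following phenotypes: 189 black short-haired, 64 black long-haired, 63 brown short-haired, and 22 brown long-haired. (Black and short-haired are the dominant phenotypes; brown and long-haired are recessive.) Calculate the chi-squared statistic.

0.051

A dihybrid F₂ with independent assortment and complete dominance at both loci gives a 9:3:3:1 phenotypic ratio.
Under the 9:3:3:1 hypothesis (Σ ratio = 16, N = 338):
  black short-haired: 338 × 9/16 = 190.125
  black long-haired: 338 × 3/16 = 63.375
  brown short-haired: 338 × 3/16 = 63.375
  brown long-haired: 338 × 1/16 = 21.125
χ² = Σ (O − E)² / E
  black short-haired: (189 − 190.125)² / 190.125 = 0.0067
  black long-haired: (64 − 63.375)² / 63.375 = 0.0062
  brown short-haired: (63 − 63.375)² / 63.375 = 0.0022
  brown long-haired: (22 − 21.125)² / 21.125 = 0.0362
χ² = 0.0067 + 0.0062 + 0.0022 + 0.0362 = 0.0513 ≈ 0.051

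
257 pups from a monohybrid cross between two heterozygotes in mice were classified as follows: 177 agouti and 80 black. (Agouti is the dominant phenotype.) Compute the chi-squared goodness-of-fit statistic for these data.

For a monohybrid cross between heterozygotes with complete dominance, the expected phenotypic ratio is 3:1.
Expected counts for N = 257 under a 3:1 ratio (total parts = 4):
  agouti: 257 × 3/4 = 192.75
  black: 257 × 1/4 = 64.25
χ² = Σ (O − E)² / E
  agouti: (177 − 192.75)² / 192.75 = 1.2870
  black: (80 − 64.25)² / 64.25 = 3.8609
χ² = 1.2870 + 3.8609 = 5.1479 ≈ 5.148

5.148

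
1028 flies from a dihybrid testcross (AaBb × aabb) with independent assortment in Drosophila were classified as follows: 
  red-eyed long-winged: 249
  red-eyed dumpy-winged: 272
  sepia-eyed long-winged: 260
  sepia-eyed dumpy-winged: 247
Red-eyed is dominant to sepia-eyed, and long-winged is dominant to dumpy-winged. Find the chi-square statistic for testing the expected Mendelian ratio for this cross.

A dihybrid testcross with independent assortment gives a 1:1:1:1 ratio.
Expected counts for N = 1028 under a 1:1:1:1 ratio (total parts = 4):
  red-eyed long-winged: 1028 × 1/4 = 257
  red-eyed dumpy-winged: 1028 × 1/4 = 257
  sepia-eyed long-winged: 1028 × 1/4 = 257
  sepia-eyed dumpy-winged: 1028 × 1/4 = 257
χ² = Σ (O − E)² / E
  red-eyed long-winged: (249 − 257)² / 257 = 0.2490
  red-eyed dumpy-winged: (272 − 257)² / 257 = 0.8755
  sepia-eyed long-winged: (260 − 257)² / 257 = 0.0350
  sepia-eyed dumpy-winged: (247 − 257)² / 257 = 0.3891
χ² = 0.2490 + 0.8755 + 0.0350 + 0.3891 = 1.5486 ≈ 1.549

1.549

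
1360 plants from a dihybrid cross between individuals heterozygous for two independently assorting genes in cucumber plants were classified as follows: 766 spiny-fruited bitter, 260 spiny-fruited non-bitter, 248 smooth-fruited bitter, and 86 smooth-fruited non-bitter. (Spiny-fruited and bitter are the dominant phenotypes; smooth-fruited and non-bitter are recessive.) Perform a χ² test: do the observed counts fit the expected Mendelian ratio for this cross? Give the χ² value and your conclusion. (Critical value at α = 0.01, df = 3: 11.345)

A dihybrid F₂ with independent assortment and complete dominance at both loci gives a 9:3:3:1 phenotypic ratio.
The 9:3:3:1 ratio has 16 parts, so with N = 1360 the expected counts are:
  spiny-fruited bitter: 1360 × 9/16 = 765
  spiny-fruited non-bitter: 1360 × 3/16 = 255
  smooth-fruited bitter: 1360 × 3/16 = 255
  smooth-fruited non-bitter: 1360 × 1/16 = 85
χ² = Σ (O − E)² / E
  spiny-fruited bitter: (766 − 765)² / 765 = 0.0013
  spiny-fruited non-bitter: (260 − 255)² / 255 = 0.0980
  smooth-fruited bitter: (248 − 255)² / 255 = 0.1922
  smooth-fruited non-bitter: (86 − 85)² / 85 = 0.0118
χ² = 0.0013 + 0.0980 + 0.1922 + 0.0118 = 0.3033 ≈ 0.303
Degrees of freedom = 4 − 1 = 3; critical value at α = 0.01 is 11.345.
Since 0.303 < 11.345, we fail to reject the null hypothesis — the data are consistent with the 9:3:3:1 ratio.

0.303; consistent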